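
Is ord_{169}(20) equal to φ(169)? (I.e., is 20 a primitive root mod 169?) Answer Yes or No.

Yes

φ(169) = φ(13^2) = 13·(13−1) = 156 = 2^2 · 3 · 13.
20 is a primitive root mod 169 iff 20^(φ(169)/q) ≢ 1 for every prime q | φ(169), i.e. q ∈ {2, 3, 13}.
20^78 ≡ 168 (mod 169)  [q = 2: ≢ 1 ✓]
20^52 ≡ 22 (mod 169)  [q = 3: ≢ 1 ✓]
20^12 ≡ 92 (mod 169)  [q = 13: ≢ 1 ✓]
All checks pass, so 20 has order 156 and is a primitive root modulo 169.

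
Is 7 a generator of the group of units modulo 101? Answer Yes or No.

φ(101) = 101 − 1 = 100 = 2^2 · 5^2.
It suffices to check that the order of 7 is not a proper divisor of 100: compute 7^(100/q) for q ∈ {2, 5}.
7^50 ≡ 100 (mod 101)  [q = 2: ≢ 1 ✓]
7^20 ≡ 84 (mod 101)  [q = 5: ≢ 1 ✓]
Every test exponent gives a nontrivial residue, hence 7 generates the full group.

Yes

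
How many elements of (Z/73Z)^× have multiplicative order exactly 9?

φ(73) = 73 − 1 = 72 = 2^3 · 3^2.
In a cyclic group of order 72, there are φ(d) elements of order d for each divisor d of 72, and zero for non-divisors.
9 = 3^2 divides 72, and φ(9) = 6.

6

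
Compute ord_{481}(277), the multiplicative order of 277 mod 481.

ord(277) | φ(481) = φ(13·37) = (13−1)·(37−1) = 12·36 = 432 = 2^4 · 3^3.
Divisors of 432: 1, 2, 3, 4, 6, 8, 9, 12, 16, 18, 24, 27, 36, 48, 54, 72, 108, 144, 216, 432.
Check 277^d mod 481 for each divisor in increasing order:
277^1 ≡ 277 (mod 481)
277^2 ≡ 250 (mod 481)
277^3 ≡ 467 (mod 481)
277^4 ≡ 451 (mod 481)
277^6 ≡ 196 (mod 481)
277^8 ≡ 419 (mod 481)
277^9 ≡ 142 (mod 481)
277^12 ≡ 417 (mod 481)
277^16 ≡ 477 (mod 481)
277^18 ≡ 443 (mod 481)
277^24 ≡ 248 (mod 481)
277^27 ≡ 376 (mod 481)
277^36 ≡ 1 (mod 481) ✓
Hence ord(277) = 36.

36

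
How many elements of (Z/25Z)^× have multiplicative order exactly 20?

φ(25) = φ(5^2) = 5·(5−1) = 20 = 2^2 · 5.
(Z/25Z)^× is cyclic (|G| = 20); a cyclic group of order m has exactly φ(d) elements of each order d | m, and none otherwise.
20 = 2^2 · 5 divides 20, and φ(20) = 8.

8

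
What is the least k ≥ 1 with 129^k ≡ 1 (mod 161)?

66

ord(129) | φ(161) = φ(7·23) = (7−1)·(23−1) = 6·22 = 132 = 2^2 · 3 · 11.
Divisors of 132: 1, 2, 3, 4, 6, 11, 12, 22, 33, 44, 66, 132.
Compute 129^d (mod 161) for the divisors d until we hit 1:
129^1 ≡ 129 (mod 161)
129^2 ≡ 58 (mod 161)
129^3 ≡ 76 (mod 161)
129^4 ≡ 144 (mod 161)
129^6 ≡ 141 (mod 161)
129^11 ≡ 68 (mod 161)
129^12 ≡ 78 (mod 161)
129^22 ≡ 116 (mod 161)
129^33 ≡ 160 (mod 161)
129^44 ≡ 93 (mod 161)
129^66 ≡ 1 (mod 161) ✓
The smallest such exponent is 66, so the order of 129 is 66.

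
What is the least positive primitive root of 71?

7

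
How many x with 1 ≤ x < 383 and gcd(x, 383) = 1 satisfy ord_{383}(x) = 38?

0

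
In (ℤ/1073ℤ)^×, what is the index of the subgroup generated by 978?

By Lagrange's theorem, ord_1073(978) divides φ(1073) = φ(29·37) = (29−1)·(37−1) = 28·36 = 1008 = 2^4 · 3^2 · 7.
Divisors of 1008: 1, 2, 3, 4, 6, 7, 8, 9, 12, 14, 16, 18, 21, 24, 28, 36, 42, 48, 56, 63, 72, 84, 112, 126, 144, 168, 252, 336, 504, 1008.
Evaluate successive powers at the divisors of 1008:
978^1 ≡ 978 (mod 1073)
978^2 ≡ 441 (mod 1073)
978^3 ≡ 1025 (mod 1073)
978^4 ≡ 268 (mod 1073)
978^6 ≡ 158 (mod 1073)
978^7 ≡ 12 (mod 1073)
978^8 ≡ 1006 (mod 1073)
978^9 ≡ 1000 (mod 1073)
978^12 ≡ 285 (mod 1073)
978^14 ≡ 144 (mod 1073)
978^16 ≡ 197 (mod 1073)
978^18 ≡ 1037 (mod 1073)
978^21 ≡ 655 (mod 1073)
978^24 ≡ 750 (mod 1073)
978^28 ≡ 349 (mod 1073)
978^36 ≡ 223 (mod 1073)
978^42 ≡ 898 (mod 1073)
978^48 ≡ 248 (mod 1073)
978^56 ≡ 552 (mod 1073)
978^63 ≡ 186 (mod 1073)
978^72 ≡ 371 (mod 1073)
978^84 ≡ 581 (mod 1073)
978^112 ≡ 1045 (mod 1073)
978^126 ≡ 260 (mod 1073)
978^144 ≡ 297 (mod 1073)
978^168 ≡ 639 (mod 1073)
978^252 ≡ 1 (mod 1073) ✓
Thus |⟨978⟩| = ord(978) = 252.
[(Z/1073Z)^× : ⟨978⟩] = 1008/252 = 4.

4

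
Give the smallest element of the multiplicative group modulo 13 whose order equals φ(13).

φ(13) = 13 − 1 = 12 = 2^2 · 3.
g is a primitive root iff g^(12/q) ≢ 1 (mod 13) for each prime q ∈ {2, 3}.
g = 2: 2^6 ≡ 12; 2^4 ≡ 3 — none is 1, so 2 is a primitive root.
The smallest primitive root modulo 13 is 2.

2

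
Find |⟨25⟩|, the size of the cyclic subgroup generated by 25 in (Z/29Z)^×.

7

By Lagrange's theorem, ord_29(25) divides φ(29) = 29 − 1 = 28 = 2^2 · 7.
Divisors of 28: 1, 2, 4, 7, 14, 28.
Compute 25^d (mod 29) for the divisors d until we hit 1:
25^1 ≡ 25 (mod 29)
25^2 ≡ 16 (mod 29)
25^4 ≡ 24 (mod 29)
25^7 ≡ 1 (mod 29) ✓
Hence ord(25) = 7.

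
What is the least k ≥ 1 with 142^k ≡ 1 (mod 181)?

The order of 142 must divide φ(181) = 181 − 1 = 180 = 2^2 · 3^2 · 5.
Divisors of 180: 1, 2, 3, 4, 5, 6, 9, 10, 12, 15, 18, 20, 30, 36, 45, 60, 90, 180.
Evaluate successive powers at the divisors of 180:
142^1 ≡ 142 (mod 181)
142^2 ≡ 73 (mod 181)
142^3 ≡ 49 (mod 181)
142^4 ≡ 80 (mod 181)
142^5 ≡ 138 (mod 181)
142^6 ≡ 48 (mod 181)
142^9 ≡ 180 (mod 181)
142^10 ≡ 39 (mod 181)
142^12 ≡ 132 (mod 181)
142^15 ≡ 133 (mod 181)
142^18 ≡ 1 (mod 181) ✓
Therefore the multiplicative order of 142 modulo 181 is 18.

18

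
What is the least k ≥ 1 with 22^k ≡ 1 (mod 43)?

14

Since 22 ∈ (Z/43Z)^×, its order divides φ(43) = 43 − 1 = 42 = 2 · 3 · 7.
Divisors of 42: 1, 2, 3, 6, 7, 14, 21, 42.
Evaluate successive powers at the divisors of 42:
22^1 ≡ 22 (mod 43)
22^2 ≡ 11 (mod 43)
22^3 ≡ 27 (mod 43)
22^6 ≡ 41 (mod 43)
22^7 ≡ 42 (mod 43)
22^14 ≡ 1 (mod 43) ✓
The smallest such exponent is 14, so the order of 22 is 14.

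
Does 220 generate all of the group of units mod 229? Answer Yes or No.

φ(229) = 229 − 1 = 228 = 2^2 · 3 · 19.
An element g generates (Z/229Z)^× iff g^(228/q) ≢ 1 (mod 229) for each prime q ∈ {2, 3, 19}.
220^114 ≡ 1 (mod 229)  [q = 2: ≡ 1 ✗]
220^76 ≡ 94 (mod 229)  [q = 3: ≢ 1 ✓]
220^12 ≡ 44 (mod 229)  [q = 19: ≢ 1 ✓]
220^114 ≡ 1 shows ord(220) | 114, strictly less than φ(229); not a primitive root.

No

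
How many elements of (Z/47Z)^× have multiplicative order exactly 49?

φ(47) = 47 − 1 = 46 = 2 · 23.
(Z/47Z)^× is cyclic (|G| = 46); a cyclic group of order m has exactly φ(d) elements of each order d | m, and none otherwise.
Since 49 ∤ 46, the count is 0.

0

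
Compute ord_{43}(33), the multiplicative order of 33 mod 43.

Since 33 ∈ (Z/43Z)^×, its order divides φ(43) = 43 − 1 = 42 = 2 · 3 · 7.
Divisors of 42: 1, 2, 3, 6, 7, 14, 21, 42.
Evaluate successive powers at the divisors of 42:
33^1 ≡ 33 (mod 43)
33^2 ≡ 14 (mod 43)
33^3 ≡ 32 (mod 43)
33^6 ≡ 35 (mod 43)
33^7 ≡ 37 (mod 43)
33^14 ≡ 36 (mod 43)
33^21 ≡ 42 (mod 43)
33^42 ≡ 1 (mod 43) ✓
Hence ord(33) = 42.

42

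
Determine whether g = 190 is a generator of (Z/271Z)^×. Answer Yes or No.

No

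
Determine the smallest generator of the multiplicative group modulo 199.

3

φ(199) = 199 − 1 = 198 = 2 · 3^2 · 11.
Test candidates g = 2, 3, … against the prime factors q ∈ {2, 3, 11} of φ(199): g is a generator iff g^(198/q) ≢ 1 for every such q.
g = 2: 2^99 ≡ 1 — hits 1, so not a primitive root.
g = 3: 3^99 ≡ 198; 3^66 ≡ 106; 3^18 ≡ 125 — none is 1, so 3 is a primitive root.
The smallest primitive root modulo 199 is 3.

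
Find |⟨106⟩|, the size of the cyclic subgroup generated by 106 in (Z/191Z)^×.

Since 106 ∈ (Z/191Z)^×, its order divides φ(191) = 191 − 1 = 190 = 2 · 5 · 19.
Divisors of 190: 1, 2, 5, 10, 19, 38, 95, 190.
Evaluate successive powers at the divisors of 190:
106^1 ≡ 106
106^2 ≡ 158
106^5 ≡ 70
106^10 ≡ 125
106^19 ≡ 142
106^38 ≡ 109
106^95 ≡ 190
106^190 ≡ 1
So ord_191(106) = 190.

190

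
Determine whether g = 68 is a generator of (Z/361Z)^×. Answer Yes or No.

φ(361) = φ(19^2) = 19·(19−1) = 342 = 2 · 3^2 · 19.
Test 68^(342/q) mod 361 for each prime factor q of 342:
68^171 ≡ 1 (mod 361)  [q = 2: ≡ 1 ✗]
68^114 ≡ 1 (mod 361)  [q = 3: ≡ 1 ✗]
68^18 ≡ 1 (mod 361)  [q = 19: ≡ 1 ✗]
68^171 ≡ 1 shows ord(68) | 171, strictly less than φ(361); not a primitive root.

No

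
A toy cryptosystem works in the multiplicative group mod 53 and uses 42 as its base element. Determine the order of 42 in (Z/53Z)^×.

Since 42 ∈ (Z/53Z)^×, its order divides φ(53) = 53 − 1 = 52 = 2^2 · 13.
Divisors of 52: 1, 2, 4, 13, 26, 52.
Compute 42^d (mod 53) for the divisors d until we hit 1:
42^1 ≡ 42 (mod 53)
42^2 ≡ 15 (mod 53)
42^4 ≡ 13 (mod 53)
42^13 ≡ 1 (mod 53) ✓
The smallest such exponent is 13, so the order of 42 is 13.

13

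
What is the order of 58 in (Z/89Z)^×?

88

By Lagrange's theorem, ord_89(58) divides φ(89) = 89 − 1 = 88 = 2^3 · 11.
Divisors of 88: 1, 2, 4, 8, 11, 22, 44, 88.
Evaluate successive powers at the divisors of 88:
58^1 ≡ 58
58^2 ≡ 71
58^4 ≡ 57
58^8 ≡ 45
58^11 ≡ 12
58^22 ≡ 55
58^44 ≡ 88
58^88 ≡ 1
So ord_89(58) = 88.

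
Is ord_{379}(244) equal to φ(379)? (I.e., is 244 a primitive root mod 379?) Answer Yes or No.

No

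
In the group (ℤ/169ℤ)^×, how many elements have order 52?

24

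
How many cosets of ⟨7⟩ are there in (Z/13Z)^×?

1

The order of 7 must divide φ(13) = 13 − 1 = 12 = 2^2 · 3.
Divisors of 12: 1, 2, 3, 4, 6, 12.
Compute 7^d (mod 13) for the divisors d until we hit 1:
7^1 ≡ 7
7^2 ≡ 10
7^3 ≡ 5
7^4 ≡ 9
7^6 ≡ 12
7^12 ≡ 1
Thus |⟨7⟩| = ord(7) = 12.
The index is φ(13) / ord(7) = 12 / 12 = 1.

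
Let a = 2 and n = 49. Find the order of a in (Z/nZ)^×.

21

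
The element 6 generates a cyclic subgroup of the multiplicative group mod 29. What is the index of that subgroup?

By Lagrange's theorem, ord_29(6) divides φ(29) = 29 − 1 = 28 = 2^2 · 7.
Divisors of 28: 1, 2, 4, 7, 14, 28.
Check 6^d mod 29 for each divisor in increasing order:
6^1 ≡ 6 (mod 29)
6^2 ≡ 7 (mod 29)
6^4 ≡ 20 (mod 29)
6^7 ≡ 28 (mod 29)
6^14 ≡ 1 (mod 29) ✓
Thus |⟨6⟩| = ord(6) = 14.
Index = |(Z/29Z)^×| / |⟨6⟩| = 28 / 14 = 2.

2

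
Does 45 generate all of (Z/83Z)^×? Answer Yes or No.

φ(83) = 83 − 1 = 82 = 2 · 41.
Test 45^(82/q) mod 83 for each prime factor q of 82:
45^41 ≡ 82 (mod 83)  [q = 2: ≢ 1 ✓]
45^2 ≡ 33 (mod 83)  [q = 41: ≢ 1 ✓]
Every test exponent gives a nontrivial residue, hence 45 generates the full group.

Yes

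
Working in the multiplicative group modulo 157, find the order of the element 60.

156

The order of 60 must divide φ(157) = 157 − 1 = 156 = 2^2 · 3 · 13.
Divisors of 156: 1, 2, 3, 4, 6, 12, 13, 26, 39, 52, 78, 156.
Check 60^d mod 157 for each divisor in increasing order:
60^1 ≡ 60 (mod 157)
60^2 ≡ 146 (mod 157)
60^3 ≡ 125 (mod 157)
60^4 ≡ 121 (mod 157)
60^6 ≡ 82 (mod 157)
60^12 ≡ 130 (mod 157)
60^13 ≡ 107 (mod 157)
60^26 ≡ 145 (mod 157)
60^39 ≡ 129 (mod 157)
60^52 ≡ 144 (mod 157)
60^78 ≡ 156 (mod 157)
60^156 ≡ 1 (mod 157) ✓
The smallest such exponent is 156, so the order of 60 is 156.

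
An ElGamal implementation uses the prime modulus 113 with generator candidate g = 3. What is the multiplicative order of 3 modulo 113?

The order of 3 must divide φ(113) = 113 − 1 = 112 = 2^4 · 7.
Divisors of 112: 1, 2, 4, 7, 8, 14, 16, 28, 56, 112.
Evaluate successive powers at the divisors of 112:
3^1 ≡ 3 (mod 113)
3^2 ≡ 9 (mod 113)
3^4 ≡ 81 (mod 113)
3^7 ≡ 40 (mod 113)
3^8 ≡ 7 (mod 113)
3^14 ≡ 18 (mod 113)
3^16 ≡ 49 (mod 113)
3^28 ≡ 98 (mod 113)
3^56 ≡ 112 (mod 113)
3^112 ≡ 1 (mod 113) ✓
Hence ord(3) = 112.

112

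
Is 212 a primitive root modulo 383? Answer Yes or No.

Yes

φ(383) = 383 − 1 = 382 = 2 · 191.
212 is a primitive root mod 383 iff 212^(φ(383)/q) ≢ 1 for every prime q | φ(383), i.e. q ∈ {2, 191}.
212^191 ≡ 382 (mod 383)  [q = 2: ≢ 1 ✓]
212^2 ≡ 133 (mod 383)  [q = 191: ≢ 1 ✓]
Every test exponent gives a nontrivial residue, hence 212 generates the full group.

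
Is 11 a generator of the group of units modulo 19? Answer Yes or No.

No

φ(19) = 19 − 1 = 18 = 2 · 3^2.
11 is a primitive root mod 19 iff 11^(φ(19)/q) ≢ 1 for every prime q | φ(19), i.e. q ∈ {2, 3}.
11^9 ≡ 1 (mod 19)  [q = 2: ≡ 1 ✗]
11^6 ≡ 1 (mod 19)  [q = 3: ≡ 1 ✗]
The check at q = 2 fails, so 11 generates a proper subgroup.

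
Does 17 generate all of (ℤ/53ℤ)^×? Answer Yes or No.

No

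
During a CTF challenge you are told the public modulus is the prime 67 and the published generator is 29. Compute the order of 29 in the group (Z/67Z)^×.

Since 29 ∈ (Z/67Z)^×, its order divides φ(67) = 67 − 1 = 66 = 2 · 3 · 11.
Divisors of 66: 1, 2, 3, 6, 11, 22, 33, 66.
Test each divisor d:
29^1 ≡ 29 (mod 67)
29^2 ≡ 37 (mod 67)
29^3 ≡ 1 (mod 67) ✓
Hence ord(29) = 3.

3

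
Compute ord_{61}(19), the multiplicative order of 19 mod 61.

By Lagrange's theorem, ord_61(19) divides φ(61) = 61 − 1 = 60 = 2^2 · 3 · 5.
Divisors of 60: 1, 2, 3, 4, 5, 6, 10, 12, 15, 20, 30, 60.
Check 19^d mod 61 for each divisor in increasing order:
19^1 ≡ 19 (mod 61)
19^2 ≡ 56 (mod 61)
19^3 ≡ 27 (mod 61)
19^4 ≡ 25 (mod 61)
19^5 ≡ 48 (mod 61)
19^6 ≡ 58 (mod 61)
19^10 ≡ 47 (mod 61)
19^12 ≡ 9 (mod 61)
19^15 ≡ 60 (mod 61)
19^20 ≡ 13 (mod 61)
19^30 ≡ 1 (mod 61) ✓
Hence ord(19) = 30.

30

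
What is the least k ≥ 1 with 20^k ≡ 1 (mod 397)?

396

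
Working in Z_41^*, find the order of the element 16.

5

ord(16) | φ(41) = 41 − 1 = 40 = 2^3 · 5.
Divisors of 40: 1, 2, 4, 5, 8, 10, 20, 40.
Evaluate successive powers at the divisors of 40:
16^1 ≡ 16 (mod 41)
16^2 ≡ 10 (mod 41)
16^4 ≡ 18 (mod 41)
16^5 ≡ 1 (mod 41) ✓
Hence ord(16) = 5.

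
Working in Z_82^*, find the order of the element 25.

By Lagrange's theorem, ord_82(25) divides φ(82) = φ(2)·φ(41) = 1·40 = 40 = 2^3 · 5.
Divisors of 40: 1, 2, 4, 5, 8, 10, 20, 40.
Compute 25^d (mod 82) for the divisors d until we hit 1:
25^1 ≡ 25 (mod 82)
25^2 ≡ 51 (mod 82)
25^4 ≡ 59 (mod 82)
25^5 ≡ 81 (mod 82)
25^8 ≡ 37 (mod 82)
25^10 ≡ 1 (mod 82) ✓
Hence ord(25) = 10.

10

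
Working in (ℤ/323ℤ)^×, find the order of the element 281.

ord(281) | φ(323) = φ(17·19) = (17−1)·(19−1) = 16·18 = 288 = 2^5 · 3^2.
Divisors of 288: 1, 2, 3, 4, 6, 8, 9, 12, 16, 18, 24, 32, 36, 48, 72, 96, 144, 288.
Check 281^d mod 323 for each divisor in increasing order:
281^1 ≡ 281 (mod 323)
281^2 ≡ 149 (mod 323)
281^3 ≡ 202 (mod 323)
281^4 ≡ 237 (mod 323)
281^6 ≡ 106 (mod 323)
281^8 ≡ 290 (mod 323)
281^9 ≡ 94 (mod 323)
281^12 ≡ 254 (mod 323)
281^16 ≡ 120 (mod 323)
281^18 ≡ 115 (mod 323)
281^24 ≡ 239 (mod 323)
281^32 ≡ 188 (mod 323)
281^36 ≡ 305 (mod 323)
281^48 ≡ 273 (mod 323)
281^72 ≡ 1 (mod 323) ✓
The smallest such exponent is 72, so the order of 281 is 72.

72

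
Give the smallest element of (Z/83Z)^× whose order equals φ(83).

2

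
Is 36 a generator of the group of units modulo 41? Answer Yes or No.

No

φ(41) = 41 − 1 = 40 = 2^3 · 5.
36 is a primitive root mod 41 iff 36^(φ(41)/q) ≢ 1 for every prime q | φ(41), i.e. q ∈ {2, 5}.
36^20 ≡ 1 (mod 41)  [q = 2: ≡ 1 ✗]
36^8 ≡ 18 (mod 41)  [q = 5: ≢ 1 ✓]
Since 36^20 ≡ 1, the order of 36 divides 20 < 40, so 36 is not a primitive root.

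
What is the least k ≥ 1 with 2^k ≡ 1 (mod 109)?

36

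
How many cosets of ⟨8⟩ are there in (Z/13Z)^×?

By Lagrange's theorem, ord_13(8) divides φ(13) = 13 − 1 = 12 = 2^2 · 3.
Divisors of 12: 1, 2, 3, 4, 6, 12.
Evaluate successive powers at the divisors of 12:
8^1 ≡ 8 (mod 13)
8^2 ≡ 12 (mod 13)
8^3 ≡ 5 (mod 13)
8^4 ≡ 1 (mod 13) ✓
So ord_13(8) = 4, hence |⟨8⟩| = 4.
Index = |(Z/13Z)^×| / |⟨8⟩| = 12 / 4 = 3.

3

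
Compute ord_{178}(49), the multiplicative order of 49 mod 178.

ord(49) | φ(178) = φ(2)·φ(89) = 1·88 = 88 = 2^3 · 11.
Divisors of 88: 1, 2, 4, 8, 11, 22, 44, 88.
Evaluate successive powers at the divisors of 88:
49^1 ≡ 49 (mod 178)
49^2 ≡ 87 (mod 178)
49^4 ≡ 93 (mod 178)
49^8 ≡ 105 (mod 178)
49^11 ≡ 123 (mod 178)
49^22 ≡ 177 (mod 178)
49^44 ≡ 1 (mod 178) ✓
The smallest such exponent is 44, so the order of 49 is 44.

44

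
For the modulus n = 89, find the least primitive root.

φ(89) = 89 − 1 = 88 = 2^3 · 11.
Test candidates g = 2, 3, … against the prime factors q ∈ {2, 11} of φ(89): g is a generator iff g^(88/q) ≢ 1 for every such q.
g = 2: 2^44 ≡ 1 — hits 1, so not a primitive root.
g = 3: 3^44 ≡ 88; 3^8 ≡ 64 — none is 1, so 3 is a primitive root.
So 3 is the smallest generator of (Z/89Z)^×.

3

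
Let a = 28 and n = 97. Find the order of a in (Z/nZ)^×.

By Lagrange's theorem, ord_97(28) divides φ(97) = 97 − 1 = 96 = 2^5 · 3.
Divisors of 96: 1, 2, 3, 4, 6, 8, 12, 16, 24, 32, 48, 96.
Evaluate successive powers at the divisors of 96:
28^1 ≡ 28 (mod 97)
28^2 ≡ 8 (mod 97)
28^3 ≡ 30 (mod 97)
28^4 ≡ 64 (mod 97)
28^6 ≡ 27 (mod 97)
28^8 ≡ 22 (mod 97)
28^12 ≡ 50 (mod 97)
28^16 ≡ 96 (mod 97)
28^24 ≡ 75 (mod 97)
28^32 ≡ 1 (mod 97) ✓
The smallest such exponent is 32, so the order of 28 is 32.

32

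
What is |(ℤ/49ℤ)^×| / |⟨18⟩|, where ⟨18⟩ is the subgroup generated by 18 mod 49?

14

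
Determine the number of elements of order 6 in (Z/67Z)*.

2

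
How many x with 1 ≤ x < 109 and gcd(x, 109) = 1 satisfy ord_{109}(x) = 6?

2

φ(109) = 109 − 1 = 108 = 2^2 · 3^3.
Since (Z/109Z)^× is cyclic of order 108, the number of elements of order d is φ(d) when d | 108 and 0 otherwise.
6 = 2 · 3 divides 108, and φ(6) = 2.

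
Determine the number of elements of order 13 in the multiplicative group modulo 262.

12

φ(262) = φ(2)·φ(131) = 1·130 = 130 = 2 · 5 · 13.
(Z/262Z)^× is cyclic (|G| = 130); a cyclic group of order m has exactly φ(d) elements of each order d | m, and none otherwise.
13 | 130, and φ(13) = 13 − 1 = 12.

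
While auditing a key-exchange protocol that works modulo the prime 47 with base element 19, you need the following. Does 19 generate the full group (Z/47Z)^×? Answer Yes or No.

Yes

φ(47) = 47 − 1 = 46 = 2 · 23.
It suffices to check that the order of 19 is not a proper divisor of 46: compute 19^(46/q) for q ∈ {2, 23}.
19^23 ≡ 46 (mod 47)  [q = 2: ≢ 1 ✓]
19^2 ≡ 32 (mod 47)  [q = 23: ≢ 1 ✓]
Every test exponent gives a nontrivial residue, hence 19 generates the full group.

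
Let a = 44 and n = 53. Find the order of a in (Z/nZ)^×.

The order of 44 must divide φ(53) = 53 − 1 = 52 = 2^2 · 13.
Divisors of 52: 1, 2, 4, 13, 26, 52.
Check 44^d mod 53 for each divisor in increasing order:
44^1 ≡ 44 (mod 53)
44^2 ≡ 28 (mod 53)
44^4 ≡ 42 (mod 53)
44^13 ≡ 1 (mod 53) ✓
So ord_53(44) = 13.

13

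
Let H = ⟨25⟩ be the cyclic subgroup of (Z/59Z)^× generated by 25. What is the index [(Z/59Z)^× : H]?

2

The order of 25 must divide φ(59) = 59 − 1 = 58 = 2 · 29.
Divisors of 58: 1, 2, 29, 58.
Evaluate successive powers at the divisors of 58:
25^1 ≡ 25
25^2 ≡ 35
25^29 ≡ 1
Thus |⟨25⟩| = ord(25) = 29.
The index is φ(59) / ord(25) = 58 / 29 = 2.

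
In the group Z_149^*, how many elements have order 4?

2

φ(149) = 149 − 1 = 148 = 2^2 · 37.
(Z/149Z)^× is cyclic (|G| = 148); a cyclic group of order m has exactly φ(d) elements of each order d | m, and none otherwise.
4 = 2^2 divides 148, and φ(4) = 2.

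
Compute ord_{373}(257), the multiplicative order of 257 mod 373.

By Lagrange's theorem, ord_373(257) divides φ(373) = 373 − 1 = 372 = 2^2 · 3 · 31.
Divisors of 372: 1, 2, 3, 4, 6, 12, 31, 62, 93, 124, 186, 372.
Test each divisor d:
257^1 ≡ 257 (mod 373)
257^2 ≡ 28 (mod 373)
257^3 ≡ 109 (mod 373)
257^4 ≡ 38 (mod 373)
257^6 ≡ 318 (mod 373)
257^12 ≡ 41 (mod 373)
257^31 ≡ 284 (mod 373)
257^62 ≡ 88 (mod 373)
257^93 ≡ 1 (mod 373) ✓
Therefore the multiplicative order of 257 modulo 373 is 93.

93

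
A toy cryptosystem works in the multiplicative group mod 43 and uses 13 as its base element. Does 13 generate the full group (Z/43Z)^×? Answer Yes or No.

No

φ(43) = 43 − 1 = 42 = 2 · 3 · 7.
Test 13^(42/q) mod 43 for each prime factor q of 42:
13^21 ≡ 1 (mod 43)  [q = 2: ≡ 1 ✗]
13^14 ≡ 6 (mod 43)  [q = 3: ≢ 1 ✓]
13^6 ≡ 16 (mod 43)  [q = 7: ≢ 1 ✓]
13^21 ≡ 1 shows ord(13) | 21, strictly less than φ(43); not a primitive root.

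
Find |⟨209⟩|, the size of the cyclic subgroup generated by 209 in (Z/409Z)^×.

68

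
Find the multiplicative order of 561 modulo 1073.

28

ord(561) | φ(1073) = φ(29·37) = (29−1)·(37−1) = 28·36 = 1008 = 2^4 · 3^2 · 7.
Divisors of 1008: 1, 2, 3, 4, 6, 7, 8, 9, 12, 14, 16, 18, 21, 24, 28, 36, 42, 48, 56, 63, 72, 84, 112, 126, 144, 168, 252, 336, 504, 1008.
Check 561^d mod 1073 for each divisor in increasing order:
561^1 ≡ 561
561^2 ≡ 332
561^3 ≡ 623
561^4 ≡ 778
561^6 ≡ 776
561^7 ≡ 771
561^8 ≡ 112
561^9 ≡ 598
561^12 ≡ 223
561^14 ≡ 1072
561^16 ≡ 741
561^18 ≡ 295
561^21 ≡ 302
561^24 ≡ 371
561^28 ≡ 1
The smallest such exponent is 28, so the order of 561 is 28.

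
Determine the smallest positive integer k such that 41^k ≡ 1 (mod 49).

14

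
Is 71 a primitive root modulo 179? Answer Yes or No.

Yes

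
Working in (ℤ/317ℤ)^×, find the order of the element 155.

316

By Lagrange's theorem, ord_317(155) divides φ(317) = 317 − 1 = 316 = 2^2 · 79.
Divisors of 316: 1, 2, 4, 79, 158, 316.
Evaluate successive powers at the divisors of 316:
155^1 ≡ 155 (mod 317)
155^2 ≡ 250 (mod 317)
155^4 ≡ 51 (mod 317)
155^79 ≡ 114 (mod 317)
155^158 ≡ 316 (mod 317)
155^316 ≡ 1 (mod 317) ✓
Hence ord(155) = 316.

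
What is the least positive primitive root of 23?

5

φ(23) = 23 − 1 = 22 = 2 · 11.
Test candidates g = 2, 3, … against the prime factors q ∈ {2, 11} of φ(23): g is a generator iff g^(22/q) ≢ 1 for every such q.
g = 2: 2^11 ≡ 1 — hits 1, so not a primitive root.
g = 3: 3^11 ≡ 1 — hits 1, so not a primitive root.
g = 4: 4^11 ≡ 1 — hits 1, so not a primitive root.
g = 5: 5^11 ≡ 22; 5^2 ≡ 2 — none is 1, so 5 is a primitive root.
The smallest primitive root modulo 23 is 5.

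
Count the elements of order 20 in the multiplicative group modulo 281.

φ(281) = 281 − 1 = 280 = 2^3 · 5 · 7.
(Z/281Z)^× is cyclic (|G| = 280); a cyclic group of order m has exactly φ(d) elements of each order d | m, and none otherwise.
20 = 2^2 · 5 divides 280, and φ(20) = 8.

8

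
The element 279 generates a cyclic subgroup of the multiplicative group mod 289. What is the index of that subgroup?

Since 279 ∈ (Z/289Z)^×, its order divides φ(289) = φ(17^2) = 17·(17−1) = 272 = 2^4 · 17.
Divisors of 272: 1, 2, 4, 8, 16, 17, 34, 68, 136, 272.
Check 279^d mod 289 for each divisor in increasing order:
279^1 ≡ 279 (mod 289)
279^2 ≡ 100 (mod 289)
279^4 ≡ 174 (mod 289)
279^8 ≡ 220 (mod 289)
279^16 ≡ 137 (mod 289)
279^17 ≡ 75 (mod 289)
279^34 ≡ 134 (mod 289)
279^68 ≡ 38 (mod 289)
279^136 ≡ 288 (mod 289)
279^272 ≡ 1 (mod 289) ✓
Thus |⟨279⟩| = ord(279) = 272.
Index = |(Z/289Z)^×| / |⟨279⟩| = 272 / 272 = 1.

1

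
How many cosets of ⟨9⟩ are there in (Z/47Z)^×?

2

Since 9 ∈ (Z/47Z)^×, its order divides φ(47) = 47 − 1 = 46 = 2 · 23.
Divisors of 46: 1, 2, 23, 46.
Check 9^d mod 47 for each divisor in increasing order:
9^1 ≡ 9 (mod 47)
9^2 ≡ 34 (mod 47)
9^23 ≡ 1 (mod 47) ✓
The order of 9 is 23, so the subgroup it generates has 23 elements.
The index is φ(47) / ord(9) = 46 / 23 = 2.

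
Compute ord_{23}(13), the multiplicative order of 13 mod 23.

11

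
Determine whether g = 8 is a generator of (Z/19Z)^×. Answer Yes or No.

φ(19) = 19 − 1 = 18 = 2 · 3^2.
Test 8^(18/q) mod 19 for each prime factor q of 18:
8^9 ≡ 18 (mod 19)  [q = 2: ≢ 1 ✓]
8^6 ≡ 1 (mod 19)  [q = 3: ≡ 1 ✗]
The check at q = 3 fails, so 8 generates a proper subgroup.

No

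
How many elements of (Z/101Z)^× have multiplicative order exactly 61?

0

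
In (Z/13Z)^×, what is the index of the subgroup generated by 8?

3

ord(8) | φ(13) = 13 − 1 = 12 = 2^2 · 3.
Divisors of 12: 1, 2, 3, 4, 6, 12.
Evaluate successive powers at the divisors of 12:
8^1 ≡ 8
8^2 ≡ 12
8^3 ≡ 5
8^4 ≡ 1
Thus |⟨8⟩| = ord(8) = 4.
[(Z/13Z)^× : ⟨8⟩] = 12/4 = 3.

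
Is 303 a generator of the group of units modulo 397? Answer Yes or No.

φ(397) = 397 − 1 = 396 = 2^2 · 3^2 · 11.
Test 303^(396/q) mod 397 for each prime factor q of 396:
303^198 ≡ 396 (mod 397)  [q = 2: ≢ 1 ✓]
303^132 ≡ 362 (mod 397)  [q = 3: ≢ 1 ✓]
303^36 ≡ 99 (mod 397)  [q = 11: ≢ 1 ✓]
All checks pass, so 303 has order 396 and is a primitive root modulo 397.

Yes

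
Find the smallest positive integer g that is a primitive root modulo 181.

2

φ(181) = 181 − 1 = 180 = 2^2 · 3^2 · 5.
Test candidates g = 2, 3, … against the prime factors q ∈ {2, 3, 5} of φ(181): g is a generator iff g^(180/q) ≢ 1 for every such q.
g = 2: 2^90 ≡ 180; 2^60 ≡ 48; 2^36 ≡ 59 — none is 1, so 2 is a primitive root.
Hence the least primitive root of 181 is 2.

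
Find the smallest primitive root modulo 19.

φ(19) = 19 − 1 = 18 = 2 · 3^2.
g is a primitive root iff g^(18/q) ≢ 1 (mod 19) for each prime q ∈ {2, 3}.
g = 2: 2^9 ≡ 18; 2^6 ≡ 7 — none is 1, so 2 is a primitive root.
So 2 is the smallest generator of (Z/19Z)^×.

2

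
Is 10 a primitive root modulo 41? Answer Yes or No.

No

φ(41) = 41 − 1 = 40 = 2^3 · 5.
It suffices to check that the order of 10 is not a proper divisor of 40: compute 10^(40/q) for q ∈ {2, 5}.
10^20 ≡ 1 (mod 41)  [q = 2: ≡ 1 ✗]
10^8 ≡ 16 (mod 41)  [q = 5: ≢ 1 ✓]
Since 10^20 ≡ 1, the order of 10 divides 20 < 40, so 10 is not a primitive root.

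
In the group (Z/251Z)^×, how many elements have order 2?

φ(251) = 251 − 1 = 250 = 2 · 5^3.
In a cyclic group of order 250, there are φ(d) elements of order d for each divisor d of 250, and zero for non-divisors.
2 | 250, and φ(2) = 2 − 1 = 1.

1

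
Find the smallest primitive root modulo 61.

2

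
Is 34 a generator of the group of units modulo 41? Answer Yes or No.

Yes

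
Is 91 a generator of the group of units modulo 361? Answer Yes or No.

Yes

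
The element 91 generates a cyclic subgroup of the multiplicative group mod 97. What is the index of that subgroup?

8

The order of 91 must divide φ(97) = 97 − 1 = 96 = 2^5 · 3.
Divisors of 96: 1, 2, 3, 4, 6, 8, 12, 16, 24, 32, 48, 96.
Check 91^d mod 97 for each divisor in increasing order:
91^1 ≡ 91 (mod 97)
91^2 ≡ 36 (mod 97)
91^3 ≡ 75 (mod 97)
91^4 ≡ 35 (mod 97)
91^6 ≡ 96 (mod 97)
91^8 ≡ 61 (mod 97)
91^12 ≡ 1 (mod 97) ✓
Thus |⟨91⟩| = ord(91) = 12.
The index is φ(97) / ord(91) = 96 / 12 = 8.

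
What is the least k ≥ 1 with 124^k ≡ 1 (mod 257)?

128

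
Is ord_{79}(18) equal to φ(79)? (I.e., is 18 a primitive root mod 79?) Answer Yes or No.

No

φ(79) = 79 − 1 = 78 = 2 · 3 · 13.
It suffices to check that the order of 18 is not a proper divisor of 78: compute 18^(78/q) for q ∈ {2, 3, 13}.
18^39 ≡ 1 (mod 79)  [q = 2: ≡ 1 ✗]
18^26 ≡ 1 (mod 79)  [q = 3: ≡ 1 ✗]
18^6 ≡ 38 (mod 79)  [q = 13: ≢ 1 ✓]
18^39 ≡ 1 shows ord(18) | 39, strictly less than φ(79); not a primitive root.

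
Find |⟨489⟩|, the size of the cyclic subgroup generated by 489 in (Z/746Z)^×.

186

The order of 489 must divide φ(746) = φ(2)·φ(373) = 1·372 = 372 = 2^2 · 3 · 31.
Divisors of 372: 1, 2, 3, 4, 6, 12, 31, 62, 93, 124, 186, 372.
Compute 489^d (mod 746) for the divisors d until we hit 1:
489^1 ≡ 489 (mod 746)
489^2 ≡ 401 (mod 746)
489^3 ≡ 637 (mod 746)
489^4 ≡ 411 (mod 746)
489^6 ≡ 691 (mod 746)
489^12 ≡ 41 (mod 746)
489^31 ≡ 89 (mod 746)
489^62 ≡ 461 (mod 746)
489^93 ≡ 745 (mod 746)
489^124 ≡ 657 (mod 746)
489^186 ≡ 1 (mod 746) ✓
So ord_746(489) = 186.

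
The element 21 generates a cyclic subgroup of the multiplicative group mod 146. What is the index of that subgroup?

The order of 21 must divide φ(146) = φ(2)·φ(73) = 1·72 = 72 = 2^3 · 3^2.
Divisors of 72: 1, 2, 3, 4, 6, 8, 9, 12, 18, 24, 36, 72.
Compute 21^d (mod 146) for the divisors d until we hit 1:
21^1 ≡ 21 (mod 146)
21^2 ≡ 3 (mod 146)
21^3 ≡ 63 (mod 146)
21^4 ≡ 9 (mod 146)
21^6 ≡ 27 (mod 146)
21^8 ≡ 81 (mod 146)
21^9 ≡ 95 (mod 146)
21^12 ≡ 145 (mod 146)
21^18 ≡ 119 (mod 146)
21^24 ≡ 1 (mod 146) ✓
So ord_146(21) = 24, hence |⟨21⟩| = 24.
Index = |(Z/146Z)^×| / |⟨21⟩| = 72 / 24 = 3.

3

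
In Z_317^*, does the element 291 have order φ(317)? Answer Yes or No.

φ(317) = 317 − 1 = 316 = 2^2 · 79.
291 is a primitive root mod 317 iff 291^(φ(317)/q) ≢ 1 for every prime q | φ(317), i.e. q ∈ {2, 79}.
291^158 ≡ 1 (mod 317)  [q = 2: ≡ 1 ✗]
291^4 ≡ 179 (mod 317)  [q = 79: ≢ 1 ✓]
The check at q = 2 fails, so 291 generates a proper subgroup.

No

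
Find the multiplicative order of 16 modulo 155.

5

The order of 16 must divide φ(155) = φ(5·31) = (5−1)·(31−1) = 4·30 = 120 = 2^3 · 3 · 5.
Divisors of 120: 1, 2, 3, 4, 5, 6, 8, 10, 12, 15, 20, 24, 30, 40, 60, 120.
Evaluate successive powers at the divisors of 120:
16^1 ≡ 16 (mod 155)
16^2 ≡ 101 (mod 155)
16^3 ≡ 66 (mod 155)
16^4 ≡ 126 (mod 155)
16^5 ≡ 1 (mod 155) ✓
So ord_155(16) = 5.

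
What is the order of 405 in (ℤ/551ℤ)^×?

Since 405 ∈ (Z/551Z)^×, its order divides φ(551) = φ(19·29) = (19−1)·(29−1) = 18·28 = 504 = 2^3 · 3^2 · 7.
Divisors of 504: 1, 2, 3, 4, 6, 7, 8, 9, 12, 14, 18, 21, 24, 28, 36, 42, 56, 63, 72, 84, 126, 168, 252, 504.
Test each divisor d:
405^1 ≡ 405
405^2 ≡ 378
405^3 ≡ 463
405^4 ≡ 175
405^6 ≡ 30
405^7 ≡ 28
405^8 ≡ 320
405^9 ≡ 115
405^12 ≡ 349
405^14 ≡ 233
405^18 ≡ 1
Hence ord(405) = 18.

18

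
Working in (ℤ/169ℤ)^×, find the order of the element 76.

Since 76 ∈ (Z/169Z)^×, its order divides φ(169) = φ(13^2) = 13·(13−1) = 156 = 2^2 · 3 · 13.
Divisors of 156: 1, 2, 3, 4, 6, 12, 13, 26, 39, 52, 78, 156.
Test each divisor d:
76^1 ≡ 76 (mod 169)
76^2 ≡ 30 (mod 169)
76^3 ≡ 83 (mod 169)
76^4 ≡ 55 (mod 169)
76^6 ≡ 129 (mod 169)
76^12 ≡ 79 (mod 169)
76^13 ≡ 89 (mod 169)
76^26 ≡ 147 (mod 169)
76^39 ≡ 70 (mod 169)
76^52 ≡ 146 (mod 169)
76^78 ≡ 168 (mod 169)
76^156 ≡ 1 (mod 169) ✓
The smallest such exponent is 156, so the order of 76 is 156.

156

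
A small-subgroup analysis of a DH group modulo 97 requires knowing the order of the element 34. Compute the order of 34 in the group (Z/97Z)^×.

The order of 34 must divide φ(97) = 97 − 1 = 96 = 2^5 · 3.
Divisors of 96: 1, 2, 3, 4, 6, 8, 12, 16, 24, 32, 48, 96.
Evaluate successive powers at the divisors of 96:
34^1 ≡ 34 (mod 97)
34^2 ≡ 89 (mod 97)
34^3 ≡ 19 (mod 97)
34^4 ≡ 64 (mod 97)
34^6 ≡ 70 (mod 97)
34^8 ≡ 22 (mod 97)
34^12 ≡ 50 (mod 97)
34^16 ≡ 96 (mod 97)
34^24 ≡ 75 (mod 97)
34^32 ≡ 1 (mod 97) ✓
So ord_97(34) = 32.

32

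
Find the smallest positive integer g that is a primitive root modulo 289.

3

φ(289) = φ(17^2) = 17·(17−1) = 272 = 2^4 · 17.
Test candidates g = 2, 3, … against the prime factors q ∈ {2, 17} of φ(289): g is a generator iff g^(272/q) ≢ 1 for every such q.
g = 2: 2^136 ≡ 1 — hits 1, so not a primitive root.
g = 3: 3^136 ≡ 288; 3^16 ≡ 171 — none is 1, so 3 is a primitive root.
Hence the least primitive root of 289 is 3.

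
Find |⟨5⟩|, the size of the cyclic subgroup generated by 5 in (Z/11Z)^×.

Since 5 ∈ (Z/11Z)^×, its order divides φ(11) = 11 − 1 = 10 = 2 · 5.
Divisors of 10: 1, 2, 5, 10.
Test each divisor d:
5^1 ≡ 5 (mod 11)
5^2 ≡ 3 (mod 11)
5^5 ≡ 1 (mod 11) ✓
Hence ord(5) = 5.

5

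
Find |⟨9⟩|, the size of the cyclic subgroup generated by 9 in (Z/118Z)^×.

Since 9 ∈ (Z/118Z)^×, its order divides φ(118) = φ(2)·φ(59) = 1·58 = 58 = 2 · 29.
Divisors of 58: 1, 2, 29, 58.
Evaluate successive powers at the divisors of 58:
9^1 ≡ 9
9^2 ≡ 81
9^29 ≡ 1
So ord_118(9) = 29.

29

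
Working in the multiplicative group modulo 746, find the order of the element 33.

124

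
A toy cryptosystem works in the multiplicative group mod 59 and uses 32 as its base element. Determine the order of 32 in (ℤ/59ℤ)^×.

By Lagrange's theorem, ord_59(32) divides φ(59) = 59 − 1 = 58 = 2 · 29.
Divisors of 58: 1, 2, 29, 58.
Compute 32^d (mod 59) for the divisors d until we hit 1:
32^1 ≡ 32 (mod 59)
32^2 ≡ 21 (mod 59)
32^29 ≡ 58 (mod 59)
32^58 ≡ 1 (mod 59) ✓
Hence ord(32) = 58.

58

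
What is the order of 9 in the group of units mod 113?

56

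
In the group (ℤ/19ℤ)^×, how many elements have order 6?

2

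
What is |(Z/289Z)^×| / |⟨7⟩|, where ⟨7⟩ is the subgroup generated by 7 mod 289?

1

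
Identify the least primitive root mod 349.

φ(349) = 349 − 1 = 348 = 2^2 · 3 · 29.
g is a primitive root iff g^(348/q) ≢ 1 (mod 349) for each prime q ∈ {2, 3, 29}.
g = 2: 2^174 ≡ 348; 2^116 ≡ 226; 2^12 ≡ 257 — none is 1, so 2 is a primitive root.
So 2 is the smallest generator of (Z/349Z)^×.

2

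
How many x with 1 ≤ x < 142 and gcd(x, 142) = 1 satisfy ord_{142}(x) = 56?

0

φ(142) = φ(2)·φ(71) = 1·70 = 70 = 2 · 5 · 7.
Since (Z/142Z)^× is cyclic of order 70, the number of elements of order d is φ(d) when d | 70 and 0 otherwise.
Since 56 ∤ 70, the count is 0.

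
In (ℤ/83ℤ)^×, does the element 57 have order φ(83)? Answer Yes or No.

φ(83) = 83 − 1 = 82 = 2 · 41.
It suffices to check that the order of 57 is not a proper divisor of 82: compute 57^(82/q) for q ∈ {2, 41}.
57^41 ≡ 82 (mod 83)  [q = 2: ≢ 1 ✓]
57^2 ≡ 12 (mod 83)  [q = 41: ≢ 1 ✓]
Every test exponent gives a nontrivial residue, hence 57 generates the full group.

Yes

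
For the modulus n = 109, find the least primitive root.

6

φ(109) = 109 − 1 = 108 = 2^2 · 3^3.
Test candidates g = 2, 3, … against the prime factors q ∈ {2, 3} of φ(109): g is a generator iff g^(108/q) ≢ 1 for every such q.
g = 2: 2^54 ≡ 108; 2^36 ≡ 1 — hits 1, so not a primitive root.
g = 3: 3^54 ≡ 1 — hits 1, so not a primitive root.
g = 4: 4^54 ≡ 1 — hits 1, so not a primitive root.
g = 5: 5^54 ≡ 1 — hits 1, so not a primitive root.
g = 6: 6^54 ≡ 108; 6^36 ≡ 63 — none is 1, so 6 is a primitive root.
So 6 is the smallest generator of (Z/109Z)^×.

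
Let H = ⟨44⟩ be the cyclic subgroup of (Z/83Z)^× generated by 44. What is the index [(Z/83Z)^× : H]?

2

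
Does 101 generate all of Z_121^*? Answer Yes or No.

φ(121) = φ(11^2) = 11·(11−1) = 110 = 2 · 5 · 11.
101 is a primitive root mod 121 iff 101^(φ(121)/q) ≢ 1 for every prime q | φ(121), i.e. q ∈ {2, 5, 11}.
101^55 ≡ 120 (mod 121)  [q = 2: ≢ 1 ✓]
101^22 ≡ 81 (mod 121)  [q = 5: ≢ 1 ✓]
101^10 ≡ 67 (mod 121)  [q = 11: ≢ 1 ✓]
Every test exponent gives a nontrivial residue, hence 101 generates the full group.

Yes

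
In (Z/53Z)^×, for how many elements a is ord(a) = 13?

φ(53) = 53 − 1 = 52 = 2^2 · 13.
(Z/53Z)^× is cyclic (|G| = 52); a cyclic group of order m has exactly φ(d) elements of each order d | m, and none otherwise.
13 | 52, and φ(13) = 13 − 1 = 12.

12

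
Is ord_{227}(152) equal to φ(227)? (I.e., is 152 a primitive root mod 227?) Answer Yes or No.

Yes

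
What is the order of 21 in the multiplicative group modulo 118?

ord(21) | φ(118) = φ(2)·φ(59) = 1·58 = 58 = 2 · 29.
Divisors of 58: 1, 2, 29, 58.
Compute 21^d (mod 118) for the divisors d until we hit 1:
21^1 ≡ 21 (mod 118)
21^2 ≡ 87 (mod 118)
21^29 ≡ 1 (mod 118) ✓
Therefore the multiplicative order of 21 modulo 118 is 29.

29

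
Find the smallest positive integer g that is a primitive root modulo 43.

φ(43) = 43 − 1 = 42 = 2 · 3 · 7.
g is a primitive root iff g^(42/q) ≢ 1 (mod 43) for each prime q ∈ {2, 3, 7}.
g = 2: 2^21 ≡ 42; 2^14 ≡ 1 — hits 1, so not a primitive root.
g = 3: 3^21 ≡ 42; 3^14 ≡ 36; 3^6 ≡ 41 — none is 1, so 3 is a primitive root.
The smallest primitive root modulo 43 is 3.

3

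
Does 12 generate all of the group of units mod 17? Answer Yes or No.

Yes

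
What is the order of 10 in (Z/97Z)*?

96

ord(10) | φ(97) = 97 − 1 = 96 = 2^5 · 3.
Divisors of 96: 1, 2, 3, 4, 6, 8, 12, 16, 24, 32, 48, 96.
Test each divisor d:
10^1 ≡ 10 (mod 97)
10^2 ≡ 3 (mod 97)
10^3 ≡ 30 (mod 97)
10^4 ≡ 9 (mod 97)
10^6 ≡ 27 (mod 97)
10^8 ≡ 81 (mod 97)
10^12 ≡ 50 (mod 97)
10^16 ≡ 62 (mod 97)
10^24 ≡ 75 (mod 97)
10^32 ≡ 61 (mod 97)
10^48 ≡ 96 (mod 97)
10^96 ≡ 1 (mod 97) ✓
The smallest such exponent is 96, so the order of 10 is 96.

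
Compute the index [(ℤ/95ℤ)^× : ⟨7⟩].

6

By Lagrange's theorem, ord_95(7) divides φ(95) = φ(5·19) = (5−1)·(19−1) = 4·18 = 72 = 2^3 · 3^2.
Divisors of 72: 1, 2, 3, 4, 6, 8, 9, 12, 18, 24, 36, 72.
Compute 7^d (mod 95) for the divisors d until we hit 1:
7^1 ≡ 7 (mod 95)
7^2 ≡ 49 (mod 95)
7^3 ≡ 58 (mod 95)
7^4 ≡ 26 (mod 95)
7^6 ≡ 39 (mod 95)
7^8 ≡ 11 (mod 95)
7^9 ≡ 77 (mod 95)
7^12 ≡ 1 (mod 95) ✓
Thus |⟨7⟩| = ord(7) = 12.
Index = |(Z/95Z)^×| / |⟨7⟩| = 72 / 12 = 6.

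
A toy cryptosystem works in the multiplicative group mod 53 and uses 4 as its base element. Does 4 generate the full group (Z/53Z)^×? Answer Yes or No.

φ(53) = 53 − 1 = 52 = 2^2 · 13.
An element g generates (Z/53Z)^× iff g^(52/q) ≢ 1 (mod 53) for each prime q ∈ {2, 13}.
4^26 ≡ 1 (mod 53)  [q = 2: ≡ 1 ✗]
4^4 ≡ 44 (mod 53)  [q = 13: ≢ 1 ✓]
Since 4^26 ≡ 1, the order of 4 divides 26 < 52, so 4 is not a primitive root.

No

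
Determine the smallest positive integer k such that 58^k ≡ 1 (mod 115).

Since 58 ∈ (Z/115Z)^×, its order divides φ(115) = φ(5·23) = (5−1)·(23−1) = 4·22 = 88 = 2^3 · 11.
Divisors of 88: 1, 2, 4, 8, 11, 22, 44, 88.
Compute 58^d (mod 115) for the divisors d until we hit 1:
58^1 ≡ 58
58^2 ≡ 29
58^4 ≡ 36
58^8 ≡ 31
58^11 ≡ 47
58^22 ≡ 24
58^44 ≡ 1
So ord_115(58) = 44.

44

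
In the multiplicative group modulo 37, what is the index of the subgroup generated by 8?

3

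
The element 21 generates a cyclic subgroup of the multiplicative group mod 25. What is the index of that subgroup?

4

ord(21) | φ(25) = φ(5^2) = 5·(5−1) = 20 = 2^2 · 5.
Divisors of 20: 1, 2, 4, 5, 10, 20.
Test each divisor d:
21^1 ≡ 21 (mod 25)
21^2 ≡ 16 (mod 25)
21^4 ≡ 6 (mod 25)
21^5 ≡ 1 (mod 25) ✓
So ord_25(21) = 5, hence |⟨21⟩| = 5.
The index is φ(25) / ord(21) = 20 / 5 = 4.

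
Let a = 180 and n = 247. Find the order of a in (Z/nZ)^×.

36

By Lagrange's theorem, ord_247(180) divides φ(247) = φ(13·19) = (13−1)·(19−1) = 12·18 = 216 = 2^3 · 3^3.
Divisors of 216: 1, 2, 3, 4, 6, 8, 9, 12, 18, 24, 27, 36, 54, 72, 108, 216.
Test each divisor d:
180^1 ≡ 180 (mod 247)
180^2 ≡ 43 (mod 247)
180^3 ≡ 83 (mod 247)
180^4 ≡ 120 (mod 247)
180^6 ≡ 220 (mod 247)
180^8 ≡ 74 (mod 247)
180^9 ≡ 229 (mod 247)
180^12 ≡ 235 (mod 247)
180^18 ≡ 77 (mod 247)
180^24 ≡ 144 (mod 247)
180^27 ≡ 96 (mod 247)
180^36 ≡ 1 (mod 247) ✓
Therefore the multiplicative order of 180 modulo 247 is 36.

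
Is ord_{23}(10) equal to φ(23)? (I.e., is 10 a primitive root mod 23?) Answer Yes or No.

φ(23) = 23 − 1 = 22 = 2 · 11.
Test 10^(22/q) mod 23 for each prime factor q of 22:
10^11 ≡ 22 (mod 23)  [q = 2: ≢ 1 ✓]
10^2 ≡ 8 (mod 23)  [q = 11: ≢ 1 ✓]
None equal 1, so ord_23(10) = 22: 10 is a primitive root.

Yes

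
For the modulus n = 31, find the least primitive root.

φ(31) = 31 − 1 = 30 = 2 · 3 · 5.
g is a primitive root iff g^(30/q) ≢ 1 (mod 31) for each prime q ∈ {2, 3, 5}.
g = 2: 2^15 ≡ 1 — hits 1, so not a primitive root.
g = 3: 3^15 ≡ 30; 3^10 ≡ 25; 3^6 ≡ 16 — none is 1, so 3 is a primitive root.
So 3 is the smallest generator of (Z/31Z)^×.

3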